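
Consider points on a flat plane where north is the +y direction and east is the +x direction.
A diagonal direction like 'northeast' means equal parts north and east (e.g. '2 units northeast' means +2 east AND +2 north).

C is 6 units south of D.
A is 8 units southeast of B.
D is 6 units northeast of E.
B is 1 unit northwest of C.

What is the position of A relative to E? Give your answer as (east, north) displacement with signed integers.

Answer: A is at (east=13, north=-7) relative to E.

Derivation:
Place E at the origin (east=0, north=0).
  D is 6 units northeast of E: delta (east=+6, north=+6); D at (east=6, north=6).
  C is 6 units south of D: delta (east=+0, north=-6); C at (east=6, north=0).
  B is 1 unit northwest of C: delta (east=-1, north=+1); B at (east=5, north=1).
  A is 8 units southeast of B: delta (east=+8, north=-8); A at (east=13, north=-7).
Therefore A relative to E: (east=13, north=-7).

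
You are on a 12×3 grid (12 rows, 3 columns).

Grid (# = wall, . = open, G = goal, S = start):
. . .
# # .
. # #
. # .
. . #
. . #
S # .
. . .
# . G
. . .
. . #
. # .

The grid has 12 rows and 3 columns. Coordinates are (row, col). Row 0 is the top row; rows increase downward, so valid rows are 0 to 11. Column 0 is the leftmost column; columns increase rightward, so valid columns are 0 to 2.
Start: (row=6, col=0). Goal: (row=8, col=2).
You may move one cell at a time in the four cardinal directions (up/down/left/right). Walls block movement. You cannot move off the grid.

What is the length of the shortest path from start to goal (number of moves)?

Answer: Shortest path length: 4

Derivation:
BFS from (row=6, col=0) until reaching (row=8, col=2):
  Distance 0: (row=6, col=0)
  Distance 1: (row=5, col=0), (row=7, col=0)
  Distance 2: (row=4, col=0), (row=5, col=1), (row=7, col=1)
  Distance 3: (row=3, col=0), (row=4, col=1), (row=7, col=2), (row=8, col=1)
  Distance 4: (row=2, col=0), (row=6, col=2), (row=8, col=2), (row=9, col=1)  <- goal reached here
One shortest path (4 moves): (row=6, col=0) -> (row=7, col=0) -> (row=7, col=1) -> (row=7, col=2) -> (row=8, col=2)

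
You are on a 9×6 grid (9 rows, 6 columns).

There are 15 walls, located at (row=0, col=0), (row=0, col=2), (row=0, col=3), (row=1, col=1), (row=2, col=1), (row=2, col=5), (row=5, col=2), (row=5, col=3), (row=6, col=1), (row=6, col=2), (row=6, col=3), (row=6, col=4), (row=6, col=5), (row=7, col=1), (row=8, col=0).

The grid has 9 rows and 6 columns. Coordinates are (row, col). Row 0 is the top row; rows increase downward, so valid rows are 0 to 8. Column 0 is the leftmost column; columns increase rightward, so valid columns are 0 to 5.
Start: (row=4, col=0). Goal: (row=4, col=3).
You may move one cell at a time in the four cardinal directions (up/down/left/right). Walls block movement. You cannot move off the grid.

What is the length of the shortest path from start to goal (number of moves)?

Answer: Shortest path length: 3

Derivation:
BFS from (row=4, col=0) until reaching (row=4, col=3):
  Distance 0: (row=4, col=0)
  Distance 1: (row=3, col=0), (row=4, col=1), (row=5, col=0)
  Distance 2: (row=2, col=0), (row=3, col=1), (row=4, col=2), (row=5, col=1), (row=6, col=0)
  Distance 3: (row=1, col=0), (row=3, col=2), (row=4, col=3), (row=7, col=0)  <- goal reached here
One shortest path (3 moves): (row=4, col=0) -> (row=4, col=1) -> (row=4, col=2) -> (row=4, col=3)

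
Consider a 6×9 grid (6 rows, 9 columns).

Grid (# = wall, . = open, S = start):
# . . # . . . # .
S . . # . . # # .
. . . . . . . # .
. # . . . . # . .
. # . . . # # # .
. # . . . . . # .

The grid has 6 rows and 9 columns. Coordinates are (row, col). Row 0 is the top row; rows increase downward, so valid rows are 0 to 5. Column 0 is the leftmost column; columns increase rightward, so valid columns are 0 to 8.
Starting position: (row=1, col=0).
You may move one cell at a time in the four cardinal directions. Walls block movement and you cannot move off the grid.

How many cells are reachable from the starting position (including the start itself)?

Answer: Reachable cells: 32

Derivation:
BFS flood-fill from (row=1, col=0):
  Distance 0: (row=1, col=0)
  Distance 1: (row=1, col=1), (row=2, col=0)
  Distance 2: (row=0, col=1), (row=1, col=2), (row=2, col=1), (row=3, col=0)
  Distance 3: (row=0, col=2), (row=2, col=2), (row=4, col=0)
  Distance 4: (row=2, col=3), (row=3, col=2), (row=5, col=0)
  Distance 5: (row=2, col=4), (row=3, col=3), (row=4, col=2)
  Distance 6: (row=1, col=4), (row=2, col=5), (row=3, col=4), (row=4, col=3), (row=5, col=2)
  Distance 7: (row=0, col=4), (row=1, col=5), (row=2, col=6), (row=3, col=5), (row=4, col=4), (row=5, col=3)
  Distance 8: (row=0, col=5), (row=5, col=4)
  Distance 9: (row=0, col=6), (row=5, col=5)
  Distance 10: (row=5, col=6)
Total reachable: 32 (grid has 39 open cells total)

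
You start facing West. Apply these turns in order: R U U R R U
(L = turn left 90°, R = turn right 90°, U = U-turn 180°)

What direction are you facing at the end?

Start: West
  R (right (90° clockwise)) -> North
  U (U-turn (180°)) -> South
  U (U-turn (180°)) -> North
  R (right (90° clockwise)) -> East
  R (right (90° clockwise)) -> South
  U (U-turn (180°)) -> North
Final: North

Answer: Final heading: North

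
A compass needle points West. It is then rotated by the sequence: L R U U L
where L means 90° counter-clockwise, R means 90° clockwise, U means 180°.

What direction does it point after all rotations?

Answer: Final heading: South

Derivation:
Start: West
  L (left (90° counter-clockwise)) -> South
  R (right (90° clockwise)) -> West
  U (U-turn (180°)) -> East
  U (U-turn (180°)) -> West
  L (left (90° counter-clockwise)) -> South
Final: South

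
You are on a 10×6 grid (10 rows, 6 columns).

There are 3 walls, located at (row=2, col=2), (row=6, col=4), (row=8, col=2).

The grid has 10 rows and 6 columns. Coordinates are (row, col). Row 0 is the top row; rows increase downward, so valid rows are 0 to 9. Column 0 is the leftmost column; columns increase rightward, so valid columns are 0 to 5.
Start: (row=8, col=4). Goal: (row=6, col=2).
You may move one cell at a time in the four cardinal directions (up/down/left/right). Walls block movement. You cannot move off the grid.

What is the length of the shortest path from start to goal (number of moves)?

Answer: Shortest path length: 4

Derivation:
BFS from (row=8, col=4) until reaching (row=6, col=2):
  Distance 0: (row=8, col=4)
  Distance 1: (row=7, col=4), (row=8, col=3), (row=8, col=5), (row=9, col=4)
  Distance 2: (row=7, col=3), (row=7, col=5), (row=9, col=3), (row=9, col=5)
  Distance 3: (row=6, col=3), (row=6, col=5), (row=7, col=2), (row=9, col=2)
  Distance 4: (row=5, col=3), (row=5, col=5), (row=6, col=2), (row=7, col=1), (row=9, col=1)  <- goal reached here
One shortest path (4 moves): (row=8, col=4) -> (row=8, col=3) -> (row=7, col=3) -> (row=7, col=2) -> (row=6, col=2)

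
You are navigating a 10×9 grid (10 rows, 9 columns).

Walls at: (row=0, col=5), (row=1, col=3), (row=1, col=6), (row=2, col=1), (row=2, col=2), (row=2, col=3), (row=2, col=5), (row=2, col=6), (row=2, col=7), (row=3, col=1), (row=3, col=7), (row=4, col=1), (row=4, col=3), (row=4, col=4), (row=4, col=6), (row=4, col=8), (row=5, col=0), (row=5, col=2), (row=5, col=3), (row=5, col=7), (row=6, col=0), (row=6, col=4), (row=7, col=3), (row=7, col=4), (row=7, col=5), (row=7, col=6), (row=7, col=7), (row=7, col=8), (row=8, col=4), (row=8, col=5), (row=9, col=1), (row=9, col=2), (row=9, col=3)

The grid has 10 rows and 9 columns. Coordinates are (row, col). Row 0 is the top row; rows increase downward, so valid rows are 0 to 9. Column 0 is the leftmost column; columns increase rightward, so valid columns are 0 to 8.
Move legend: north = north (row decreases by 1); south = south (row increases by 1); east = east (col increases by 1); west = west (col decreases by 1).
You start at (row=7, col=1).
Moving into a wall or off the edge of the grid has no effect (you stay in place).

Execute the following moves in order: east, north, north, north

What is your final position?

Answer: Final position: (row=6, col=2)

Derivation:
Start: (row=7, col=1)
  east (east): (row=7, col=1) -> (row=7, col=2)
  north (north): (row=7, col=2) -> (row=6, col=2)
  north (north): blocked, stay at (row=6, col=2)
  north (north): blocked, stay at (row=6, col=2)
Final: (row=6, col=2)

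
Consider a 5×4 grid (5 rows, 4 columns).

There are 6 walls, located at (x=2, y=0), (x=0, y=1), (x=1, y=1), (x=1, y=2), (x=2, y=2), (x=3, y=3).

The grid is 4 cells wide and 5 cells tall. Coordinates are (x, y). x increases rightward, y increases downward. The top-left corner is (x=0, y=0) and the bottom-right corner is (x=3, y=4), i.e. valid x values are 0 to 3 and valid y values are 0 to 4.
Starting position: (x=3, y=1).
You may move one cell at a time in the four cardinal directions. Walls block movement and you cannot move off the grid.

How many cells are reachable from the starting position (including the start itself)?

BFS flood-fill from (x=3, y=1):
  Distance 0: (x=3, y=1)
  Distance 1: (x=3, y=0), (x=2, y=1), (x=3, y=2)
Total reachable: 4 (grid has 14 open cells total)

Answer: Reachable cells: 4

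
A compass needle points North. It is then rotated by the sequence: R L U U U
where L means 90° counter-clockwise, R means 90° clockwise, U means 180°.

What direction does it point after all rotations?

Answer: Final heading: South

Derivation:
Start: North
  R (right (90° clockwise)) -> East
  L (left (90° counter-clockwise)) -> North
  U (U-turn (180°)) -> South
  U (U-turn (180°)) -> North
  U (U-turn (180°)) -> South
Final: South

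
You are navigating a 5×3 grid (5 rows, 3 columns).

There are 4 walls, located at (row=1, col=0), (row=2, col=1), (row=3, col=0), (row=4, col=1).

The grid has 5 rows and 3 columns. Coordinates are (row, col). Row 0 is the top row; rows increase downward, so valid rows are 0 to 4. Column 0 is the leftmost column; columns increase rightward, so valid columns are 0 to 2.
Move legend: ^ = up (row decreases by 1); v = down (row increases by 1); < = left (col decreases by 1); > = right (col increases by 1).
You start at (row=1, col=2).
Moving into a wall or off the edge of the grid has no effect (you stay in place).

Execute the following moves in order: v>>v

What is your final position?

Answer: Final position: (row=3, col=2)

Derivation:
Start: (row=1, col=2)
  v (down): (row=1, col=2) -> (row=2, col=2)
  > (right): blocked, stay at (row=2, col=2)
  > (right): blocked, stay at (row=2, col=2)
  v (down): (row=2, col=2) -> (row=3, col=2)
Final: (row=3, col=2)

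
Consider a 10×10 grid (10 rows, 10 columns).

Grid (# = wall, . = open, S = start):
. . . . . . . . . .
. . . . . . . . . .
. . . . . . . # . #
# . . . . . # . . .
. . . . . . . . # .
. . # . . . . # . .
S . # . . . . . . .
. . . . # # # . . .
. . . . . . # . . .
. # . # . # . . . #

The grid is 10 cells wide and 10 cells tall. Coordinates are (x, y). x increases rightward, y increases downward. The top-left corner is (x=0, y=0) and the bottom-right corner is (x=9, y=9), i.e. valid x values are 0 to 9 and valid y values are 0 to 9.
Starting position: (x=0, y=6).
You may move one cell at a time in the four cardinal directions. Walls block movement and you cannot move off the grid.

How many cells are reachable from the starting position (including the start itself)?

BFS flood-fill from (x=0, y=6):
  Distance 0: (x=0, y=6)
  Distance 1: (x=0, y=5), (x=1, y=6), (x=0, y=7)
  Distance 2: (x=0, y=4), (x=1, y=5), (x=1, y=7), (x=0, y=8)
  Distance 3: (x=1, y=4), (x=2, y=7), (x=1, y=8), (x=0, y=9)
  Distance 4: (x=1, y=3), (x=2, y=4), (x=3, y=7), (x=2, y=8)
  Distance 5: (x=1, y=2), (x=2, y=3), (x=3, y=4), (x=3, y=6), (x=3, y=8), (x=2, y=9)
  Distance 6: (x=1, y=1), (x=0, y=2), (x=2, y=2), (x=3, y=3), (x=4, y=4), (x=3, y=5), (x=4, y=6), (x=4, y=8)
  Distance 7: (x=1, y=0), (x=0, y=1), (x=2, y=1), (x=3, y=2), (x=4, y=3), (x=5, y=4), (x=4, y=5), (x=5, y=6), (x=5, y=8), (x=4, y=9)
  Distance 8: (x=0, y=0), (x=2, y=0), (x=3, y=1), (x=4, y=2), (x=5, y=3), (x=6, y=4), (x=5, y=5), (x=6, y=6)
  Distance 9: (x=3, y=0), (x=4, y=1), (x=5, y=2), (x=7, y=4), (x=6, y=5), (x=7, y=6)
  Distance 10: (x=4, y=0), (x=5, y=1), (x=6, y=2), (x=7, y=3), (x=8, y=6), (x=7, y=7)
  Distance 11: (x=5, y=0), (x=6, y=1), (x=8, y=3), (x=8, y=5), (x=9, y=6), (x=8, y=7), (x=7, y=8)
  Distance 12: (x=6, y=0), (x=7, y=1), (x=8, y=2), (x=9, y=3), (x=9, y=5), (x=9, y=7), (x=8, y=8), (x=7, y=9)
  Distance 13: (x=7, y=0), (x=8, y=1), (x=9, y=4), (x=9, y=8), (x=6, y=9), (x=8, y=9)
  Distance 14: (x=8, y=0), (x=9, y=1)
  Distance 15: (x=9, y=0)
Total reachable: 84 (grid has 84 open cells total)

Answer: Reachable cells: 84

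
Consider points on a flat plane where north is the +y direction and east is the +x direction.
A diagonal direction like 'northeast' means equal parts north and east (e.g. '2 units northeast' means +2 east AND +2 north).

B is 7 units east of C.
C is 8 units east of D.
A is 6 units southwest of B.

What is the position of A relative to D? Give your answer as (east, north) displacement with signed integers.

Answer: A is at (east=9, north=-6) relative to D.

Derivation:
Place D at the origin (east=0, north=0).
  C is 8 units east of D: delta (east=+8, north=+0); C at (east=8, north=0).
  B is 7 units east of C: delta (east=+7, north=+0); B at (east=15, north=0).
  A is 6 units southwest of B: delta (east=-6, north=-6); A at (east=9, north=-6).
Therefore A relative to D: (east=9, north=-6).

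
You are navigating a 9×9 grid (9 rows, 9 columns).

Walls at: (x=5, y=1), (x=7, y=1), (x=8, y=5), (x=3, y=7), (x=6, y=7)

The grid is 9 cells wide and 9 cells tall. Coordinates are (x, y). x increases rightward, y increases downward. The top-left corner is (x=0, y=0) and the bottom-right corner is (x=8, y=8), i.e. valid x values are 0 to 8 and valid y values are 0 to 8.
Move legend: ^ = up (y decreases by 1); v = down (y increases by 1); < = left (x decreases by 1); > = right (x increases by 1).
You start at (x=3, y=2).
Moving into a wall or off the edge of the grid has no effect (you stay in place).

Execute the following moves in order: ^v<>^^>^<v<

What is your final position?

Start: (x=3, y=2)
  ^ (up): (x=3, y=2) -> (x=3, y=1)
  v (down): (x=3, y=1) -> (x=3, y=2)
  < (left): (x=3, y=2) -> (x=2, y=2)
  > (right): (x=2, y=2) -> (x=3, y=2)
  ^ (up): (x=3, y=2) -> (x=3, y=1)
  ^ (up): (x=3, y=1) -> (x=3, y=0)
  > (right): (x=3, y=0) -> (x=4, y=0)
  ^ (up): blocked, stay at (x=4, y=0)
  < (left): (x=4, y=0) -> (x=3, y=0)
  v (down): (x=3, y=0) -> (x=3, y=1)
  < (left): (x=3, y=1) -> (x=2, y=1)
Final: (x=2, y=1)

Answer: Final position: (x=2, y=1)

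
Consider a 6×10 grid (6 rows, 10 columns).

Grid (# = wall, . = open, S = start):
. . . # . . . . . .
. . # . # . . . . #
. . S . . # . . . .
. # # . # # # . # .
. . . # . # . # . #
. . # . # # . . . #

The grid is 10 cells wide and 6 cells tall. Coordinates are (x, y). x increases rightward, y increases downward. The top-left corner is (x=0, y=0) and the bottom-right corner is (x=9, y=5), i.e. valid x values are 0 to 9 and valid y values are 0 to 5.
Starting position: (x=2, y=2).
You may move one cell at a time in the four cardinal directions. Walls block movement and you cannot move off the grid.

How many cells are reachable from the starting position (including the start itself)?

BFS flood-fill from (x=2, y=2):
  Distance 0: (x=2, y=2)
  Distance 1: (x=1, y=2), (x=3, y=2)
  Distance 2: (x=1, y=1), (x=3, y=1), (x=0, y=2), (x=4, y=2), (x=3, y=3)
  Distance 3: (x=1, y=0), (x=0, y=1), (x=0, y=3)
  Distance 4: (x=0, y=0), (x=2, y=0), (x=0, y=4)
  Distance 5: (x=1, y=4), (x=0, y=5)
  Distance 6: (x=2, y=4), (x=1, y=5)
Total reachable: 18 (grid has 41 open cells total)

Answer: Reachable cells: 18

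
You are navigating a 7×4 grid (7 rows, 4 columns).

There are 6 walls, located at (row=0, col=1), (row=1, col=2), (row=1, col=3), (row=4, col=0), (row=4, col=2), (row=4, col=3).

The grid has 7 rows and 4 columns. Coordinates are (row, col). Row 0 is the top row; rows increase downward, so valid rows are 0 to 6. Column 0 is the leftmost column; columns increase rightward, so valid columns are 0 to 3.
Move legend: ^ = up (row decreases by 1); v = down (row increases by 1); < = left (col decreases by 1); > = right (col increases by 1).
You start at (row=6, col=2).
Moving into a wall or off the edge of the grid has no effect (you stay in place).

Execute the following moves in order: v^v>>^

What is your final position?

Answer: Final position: (row=5, col=3)

Derivation:
Start: (row=6, col=2)
  v (down): blocked, stay at (row=6, col=2)
  ^ (up): (row=6, col=2) -> (row=5, col=2)
  v (down): (row=5, col=2) -> (row=6, col=2)
  > (right): (row=6, col=2) -> (row=6, col=3)
  > (right): blocked, stay at (row=6, col=3)
  ^ (up): (row=6, col=3) -> (row=5, col=3)
Final: (row=5, col=3)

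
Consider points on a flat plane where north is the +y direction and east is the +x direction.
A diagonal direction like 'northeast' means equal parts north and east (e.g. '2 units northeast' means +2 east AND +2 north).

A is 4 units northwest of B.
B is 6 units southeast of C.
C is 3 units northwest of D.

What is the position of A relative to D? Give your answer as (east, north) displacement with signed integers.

Answer: A is at (east=-1, north=1) relative to D.

Derivation:
Place D at the origin (east=0, north=0).
  C is 3 units northwest of D: delta (east=-3, north=+3); C at (east=-3, north=3).
  B is 6 units southeast of C: delta (east=+6, north=-6); B at (east=3, north=-3).
  A is 4 units northwest of B: delta (east=-4, north=+4); A at (east=-1, north=1).
Therefore A relative to D: (east=-1, north=1).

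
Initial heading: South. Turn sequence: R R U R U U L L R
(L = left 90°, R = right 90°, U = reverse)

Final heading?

Answer: Final heading: South

Derivation:
Start: South
  R (right (90° clockwise)) -> West
  R (right (90° clockwise)) -> North
  U (U-turn (180°)) -> South
  R (right (90° clockwise)) -> West
  U (U-turn (180°)) -> East
  U (U-turn (180°)) -> West
  L (left (90° counter-clockwise)) -> South
  L (left (90° counter-clockwise)) -> East
  R (right (90° clockwise)) -> South
Final: South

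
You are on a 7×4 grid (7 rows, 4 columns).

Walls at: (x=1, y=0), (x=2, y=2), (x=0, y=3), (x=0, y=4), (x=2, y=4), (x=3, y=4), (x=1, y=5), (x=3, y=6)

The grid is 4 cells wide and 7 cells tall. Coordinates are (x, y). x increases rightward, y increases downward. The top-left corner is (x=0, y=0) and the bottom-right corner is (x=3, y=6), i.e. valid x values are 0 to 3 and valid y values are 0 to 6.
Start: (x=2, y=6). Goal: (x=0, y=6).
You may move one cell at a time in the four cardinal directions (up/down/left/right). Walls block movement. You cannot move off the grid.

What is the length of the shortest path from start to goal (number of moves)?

Answer: Shortest path length: 2

Derivation:
BFS from (x=2, y=6) until reaching (x=0, y=6):
  Distance 0: (x=2, y=6)
  Distance 1: (x=2, y=5), (x=1, y=6)
  Distance 2: (x=3, y=5), (x=0, y=6)  <- goal reached here
One shortest path (2 moves): (x=2, y=6) -> (x=1, y=6) -> (x=0, y=6)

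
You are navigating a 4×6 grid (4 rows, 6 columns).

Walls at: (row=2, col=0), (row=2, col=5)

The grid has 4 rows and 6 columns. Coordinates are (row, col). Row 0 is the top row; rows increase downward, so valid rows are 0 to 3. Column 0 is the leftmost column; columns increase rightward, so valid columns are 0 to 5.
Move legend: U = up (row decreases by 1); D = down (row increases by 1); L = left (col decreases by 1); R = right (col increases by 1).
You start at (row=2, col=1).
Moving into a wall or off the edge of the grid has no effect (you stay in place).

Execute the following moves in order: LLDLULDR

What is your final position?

Answer: Final position: (row=3, col=1)

Derivation:
Start: (row=2, col=1)
  L (left): blocked, stay at (row=2, col=1)
  L (left): blocked, stay at (row=2, col=1)
  D (down): (row=2, col=1) -> (row=3, col=1)
  L (left): (row=3, col=1) -> (row=3, col=0)
  U (up): blocked, stay at (row=3, col=0)
  L (left): blocked, stay at (row=3, col=0)
  D (down): blocked, stay at (row=3, col=0)
  R (right): (row=3, col=0) -> (row=3, col=1)
Final: (row=3, col=1)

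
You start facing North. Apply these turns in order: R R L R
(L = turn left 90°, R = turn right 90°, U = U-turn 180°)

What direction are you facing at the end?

Answer: Final heading: South

Derivation:
Start: North
  R (right (90° clockwise)) -> East
  R (right (90° clockwise)) -> South
  L (left (90° counter-clockwise)) -> East
  R (right (90° clockwise)) -> South
Final: South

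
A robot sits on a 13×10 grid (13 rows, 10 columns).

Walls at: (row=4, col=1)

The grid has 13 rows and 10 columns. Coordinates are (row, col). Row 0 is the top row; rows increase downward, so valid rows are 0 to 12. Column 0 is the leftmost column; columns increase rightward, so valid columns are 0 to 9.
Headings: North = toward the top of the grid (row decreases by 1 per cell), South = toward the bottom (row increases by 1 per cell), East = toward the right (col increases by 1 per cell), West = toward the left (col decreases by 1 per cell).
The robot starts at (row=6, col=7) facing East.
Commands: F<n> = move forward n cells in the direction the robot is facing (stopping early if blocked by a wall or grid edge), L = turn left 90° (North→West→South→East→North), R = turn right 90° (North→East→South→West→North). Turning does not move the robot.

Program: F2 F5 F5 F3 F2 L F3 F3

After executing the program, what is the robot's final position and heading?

Start: (row=6, col=7), facing East
  F2: move forward 2, now at (row=6, col=9)
  F5: move forward 0/5 (blocked), now at (row=6, col=9)
  F5: move forward 0/5 (blocked), now at (row=6, col=9)
  F3: move forward 0/3 (blocked), now at (row=6, col=9)
  F2: move forward 0/2 (blocked), now at (row=6, col=9)
  L: turn left, now facing North
  F3: move forward 3, now at (row=3, col=9)
  F3: move forward 3, now at (row=0, col=9)
Final: (row=0, col=9), facing North

Answer: Final position: (row=0, col=9), facing North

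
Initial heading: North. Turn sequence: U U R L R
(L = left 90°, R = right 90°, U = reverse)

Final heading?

Start: North
  U (U-turn (180°)) -> South
  U (U-turn (180°)) -> North
  R (right (90° clockwise)) -> East
  L (left (90° counter-clockwise)) -> North
  R (right (90° clockwise)) -> East
Final: East

Answer: Final heading: East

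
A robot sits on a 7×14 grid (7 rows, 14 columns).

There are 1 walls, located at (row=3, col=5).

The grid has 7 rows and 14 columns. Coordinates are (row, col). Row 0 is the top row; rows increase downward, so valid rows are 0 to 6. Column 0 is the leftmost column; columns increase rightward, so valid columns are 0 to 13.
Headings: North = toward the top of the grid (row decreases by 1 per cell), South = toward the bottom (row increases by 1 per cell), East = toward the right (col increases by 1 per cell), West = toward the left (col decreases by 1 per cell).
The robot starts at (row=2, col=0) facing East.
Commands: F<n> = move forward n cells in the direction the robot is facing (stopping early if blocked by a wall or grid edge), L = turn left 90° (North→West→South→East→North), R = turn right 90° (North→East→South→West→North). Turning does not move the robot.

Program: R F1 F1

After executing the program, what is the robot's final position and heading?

Start: (row=2, col=0), facing East
  R: turn right, now facing South
  F1: move forward 1, now at (row=3, col=0)
  F1: move forward 1, now at (row=4, col=0)
Final: (row=4, col=0), facing South

Answer: Final position: (row=4, col=0), facing South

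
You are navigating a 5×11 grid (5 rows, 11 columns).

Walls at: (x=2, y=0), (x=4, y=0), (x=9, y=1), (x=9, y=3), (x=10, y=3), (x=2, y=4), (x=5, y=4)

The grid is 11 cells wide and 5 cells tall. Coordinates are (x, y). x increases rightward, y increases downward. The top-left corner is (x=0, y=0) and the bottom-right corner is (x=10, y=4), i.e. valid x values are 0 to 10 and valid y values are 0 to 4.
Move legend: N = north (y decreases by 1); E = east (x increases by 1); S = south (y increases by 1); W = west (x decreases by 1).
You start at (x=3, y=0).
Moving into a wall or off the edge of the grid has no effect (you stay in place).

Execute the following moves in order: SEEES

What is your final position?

Start: (x=3, y=0)
  S (south): (x=3, y=0) -> (x=3, y=1)
  E (east): (x=3, y=1) -> (x=4, y=1)
  E (east): (x=4, y=1) -> (x=5, y=1)
  E (east): (x=5, y=1) -> (x=6, y=1)
  S (south): (x=6, y=1) -> (x=6, y=2)
Final: (x=6, y=2)

Answer: Final position: (x=6, y=2)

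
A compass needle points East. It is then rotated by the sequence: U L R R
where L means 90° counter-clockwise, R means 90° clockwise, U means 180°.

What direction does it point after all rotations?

Answer: Final heading: North

Derivation:
Start: East
  U (U-turn (180°)) -> West
  L (left (90° counter-clockwise)) -> South
  R (right (90° clockwise)) -> West
  R (right (90° clockwise)) -> North
Final: North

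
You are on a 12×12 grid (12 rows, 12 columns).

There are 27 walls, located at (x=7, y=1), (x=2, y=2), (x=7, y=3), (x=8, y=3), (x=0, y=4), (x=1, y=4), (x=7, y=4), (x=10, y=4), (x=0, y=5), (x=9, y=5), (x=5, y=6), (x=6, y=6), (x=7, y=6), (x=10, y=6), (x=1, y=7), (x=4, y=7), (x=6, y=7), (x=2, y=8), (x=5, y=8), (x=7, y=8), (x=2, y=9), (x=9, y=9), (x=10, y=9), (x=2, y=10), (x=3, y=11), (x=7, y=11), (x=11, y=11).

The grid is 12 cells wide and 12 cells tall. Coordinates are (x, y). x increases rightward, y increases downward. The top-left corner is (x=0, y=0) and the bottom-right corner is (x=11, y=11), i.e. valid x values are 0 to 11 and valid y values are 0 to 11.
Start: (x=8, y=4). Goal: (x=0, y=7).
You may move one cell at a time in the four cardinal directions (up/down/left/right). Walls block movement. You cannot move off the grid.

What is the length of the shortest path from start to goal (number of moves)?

Answer: Shortest path length: 11

Derivation:
BFS from (x=8, y=4) until reaching (x=0, y=7):
  Distance 0: (x=8, y=4)
  Distance 1: (x=9, y=4), (x=8, y=5)
  Distance 2: (x=9, y=3), (x=7, y=5), (x=8, y=6)
  Distance 3: (x=9, y=2), (x=10, y=3), (x=6, y=5), (x=9, y=6), (x=8, y=7)
  Distance 4: (x=9, y=1), (x=8, y=2), (x=10, y=2), (x=11, y=3), (x=6, y=4), (x=5, y=5), (x=7, y=7), (x=9, y=7), (x=8, y=8)
  Distance 5: (x=9, y=0), (x=8, y=1), (x=10, y=1), (x=7, y=2), (x=11, y=2), (x=6, y=3), (x=5, y=4), (x=11, y=4), (x=4, y=5), (x=10, y=7), (x=9, y=8), (x=8, y=9)
  Distance 6: (x=8, y=0), (x=10, y=0), (x=11, y=1), (x=6, y=2), (x=5, y=3), (x=4, y=4), (x=3, y=5), (x=11, y=5), (x=4, y=6), (x=11, y=7), (x=10, y=8), (x=7, y=9), (x=8, y=10)
  Distance 7: (x=7, y=0), (x=11, y=0), (x=6, y=1), (x=5, y=2), (x=4, y=3), (x=3, y=4), (x=2, y=5), (x=10, y=5), (x=3, y=6), (x=11, y=6), (x=11, y=8), (x=6, y=9), (x=7, y=10), (x=9, y=10), (x=8, y=11)
  Distance 8: (x=6, y=0), (x=5, y=1), (x=4, y=2), (x=3, y=3), (x=2, y=4), (x=1, y=5), (x=2, y=6), (x=3, y=7), (x=6, y=8), (x=5, y=9), (x=11, y=9), (x=6, y=10), (x=10, y=10), (x=9, y=11)
  Distance 9: (x=5, y=0), (x=4, y=1), (x=3, y=2), (x=2, y=3), (x=1, y=6), (x=2, y=7), (x=3, y=8), (x=4, y=9), (x=5, y=10), (x=11, y=10), (x=6, y=11), (x=10, y=11)
  Distance 10: (x=4, y=0), (x=3, y=1), (x=1, y=3), (x=0, y=6), (x=4, y=8), (x=3, y=9), (x=4, y=10), (x=5, y=11)
  Distance 11: (x=3, y=0), (x=2, y=1), (x=1, y=2), (x=0, y=3), (x=0, y=7), (x=3, y=10), (x=4, y=11)  <- goal reached here
One shortest path (11 moves): (x=8, y=4) -> (x=8, y=5) -> (x=7, y=5) -> (x=6, y=5) -> (x=5, y=5) -> (x=4, y=5) -> (x=3, y=5) -> (x=2, y=5) -> (x=1, y=5) -> (x=1, y=6) -> (x=0, y=6) -> (x=0, y=7)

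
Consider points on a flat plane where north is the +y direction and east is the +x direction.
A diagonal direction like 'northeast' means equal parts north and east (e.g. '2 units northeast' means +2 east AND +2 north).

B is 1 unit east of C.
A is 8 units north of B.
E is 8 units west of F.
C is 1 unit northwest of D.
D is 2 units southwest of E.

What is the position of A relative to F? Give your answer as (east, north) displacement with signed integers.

Answer: A is at (east=-10, north=7) relative to F.

Derivation:
Place F at the origin (east=0, north=0).
  E is 8 units west of F: delta (east=-8, north=+0); E at (east=-8, north=0).
  D is 2 units southwest of E: delta (east=-2, north=-2); D at (east=-10, north=-2).
  C is 1 unit northwest of D: delta (east=-1, north=+1); C at (east=-11, north=-1).
  B is 1 unit east of C: delta (east=+1, north=+0); B at (east=-10, north=-1).
  A is 8 units north of B: delta (east=+0, north=+8); A at (east=-10, north=7).
Therefore A relative to F: (east=-10, north=7).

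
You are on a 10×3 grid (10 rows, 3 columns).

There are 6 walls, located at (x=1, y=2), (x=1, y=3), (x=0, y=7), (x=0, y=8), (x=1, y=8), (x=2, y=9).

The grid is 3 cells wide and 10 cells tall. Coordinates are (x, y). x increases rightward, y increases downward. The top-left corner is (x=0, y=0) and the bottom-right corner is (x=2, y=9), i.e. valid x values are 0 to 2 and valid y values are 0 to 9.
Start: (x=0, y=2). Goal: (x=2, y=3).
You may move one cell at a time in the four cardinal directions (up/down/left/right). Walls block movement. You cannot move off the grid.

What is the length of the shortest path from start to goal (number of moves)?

Answer: Shortest path length: 5

Derivation:
BFS from (x=0, y=2) until reaching (x=2, y=3):
  Distance 0: (x=0, y=2)
  Distance 1: (x=0, y=1), (x=0, y=3)
  Distance 2: (x=0, y=0), (x=1, y=1), (x=0, y=4)
  Distance 3: (x=1, y=0), (x=2, y=1), (x=1, y=4), (x=0, y=5)
  Distance 4: (x=2, y=0), (x=2, y=2), (x=2, y=4), (x=1, y=5), (x=0, y=6)
  Distance 5: (x=2, y=3), (x=2, y=5), (x=1, y=6)  <- goal reached here
One shortest path (5 moves): (x=0, y=2) -> (x=0, y=1) -> (x=1, y=1) -> (x=2, y=1) -> (x=2, y=2) -> (x=2, y=3)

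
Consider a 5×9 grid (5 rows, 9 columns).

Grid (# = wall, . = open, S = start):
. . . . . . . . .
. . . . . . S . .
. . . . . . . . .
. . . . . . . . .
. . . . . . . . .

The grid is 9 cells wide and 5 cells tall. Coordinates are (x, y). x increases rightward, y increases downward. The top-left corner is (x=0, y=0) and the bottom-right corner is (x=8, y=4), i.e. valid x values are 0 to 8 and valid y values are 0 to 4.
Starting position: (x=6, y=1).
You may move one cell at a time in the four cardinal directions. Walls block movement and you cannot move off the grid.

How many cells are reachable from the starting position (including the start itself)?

BFS flood-fill from (x=6, y=1):
  Distance 0: (x=6, y=1)
  Distance 1: (x=6, y=0), (x=5, y=1), (x=7, y=1), (x=6, y=2)
  Distance 2: (x=5, y=0), (x=7, y=0), (x=4, y=1), (x=8, y=1), (x=5, y=2), (x=7, y=2), (x=6, y=3)
  Distance 3: (x=4, y=0), (x=8, y=0), (x=3, y=1), (x=4, y=2), (x=8, y=2), (x=5, y=3), (x=7, y=3), (x=6, y=4)
  Distance 4: (x=3, y=0), (x=2, y=1), (x=3, y=2), (x=4, y=3), (x=8, y=3), (x=5, y=4), (x=7, y=4)
  Distance 5: (x=2, y=0), (x=1, y=1), (x=2, y=2), (x=3, y=3), (x=4, y=4), (x=8, y=4)
  Distance 6: (x=1, y=0), (x=0, y=1), (x=1, y=2), (x=2, y=3), (x=3, y=4)
  Distance 7: (x=0, y=0), (x=0, y=2), (x=1, y=3), (x=2, y=4)
  Distance 8: (x=0, y=3), (x=1, y=4)
  Distance 9: (x=0, y=4)
Total reachable: 45 (grid has 45 open cells total)

Answer: Reachable cells: 45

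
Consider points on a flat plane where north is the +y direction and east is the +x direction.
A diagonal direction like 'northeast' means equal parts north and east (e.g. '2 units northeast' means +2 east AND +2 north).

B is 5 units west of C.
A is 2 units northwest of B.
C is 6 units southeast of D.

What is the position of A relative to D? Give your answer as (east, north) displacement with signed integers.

Answer: A is at (east=-1, north=-4) relative to D.

Derivation:
Place D at the origin (east=0, north=0).
  C is 6 units southeast of D: delta (east=+6, north=-6); C at (east=6, north=-6).
  B is 5 units west of C: delta (east=-5, north=+0); B at (east=1, north=-6).
  A is 2 units northwest of B: delta (east=-2, north=+2); A at (east=-1, north=-4).
Therefore A relative to D: (east=-1, north=-4).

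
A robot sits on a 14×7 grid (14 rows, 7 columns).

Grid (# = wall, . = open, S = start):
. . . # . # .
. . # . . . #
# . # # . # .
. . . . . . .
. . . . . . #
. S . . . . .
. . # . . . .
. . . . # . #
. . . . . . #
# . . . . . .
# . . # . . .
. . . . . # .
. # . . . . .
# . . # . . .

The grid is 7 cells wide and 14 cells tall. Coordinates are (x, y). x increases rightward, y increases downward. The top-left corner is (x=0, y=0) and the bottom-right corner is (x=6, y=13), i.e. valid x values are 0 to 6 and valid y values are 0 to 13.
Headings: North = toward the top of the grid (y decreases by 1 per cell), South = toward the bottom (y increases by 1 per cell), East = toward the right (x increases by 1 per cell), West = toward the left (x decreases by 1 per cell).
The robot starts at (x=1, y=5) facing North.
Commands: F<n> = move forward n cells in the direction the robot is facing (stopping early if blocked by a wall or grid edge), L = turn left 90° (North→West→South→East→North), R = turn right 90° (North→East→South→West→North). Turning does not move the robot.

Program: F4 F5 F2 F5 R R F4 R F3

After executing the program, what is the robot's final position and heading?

Start: (x=1, y=5), facing North
  F4: move forward 4, now at (x=1, y=1)
  F5: move forward 1/5 (blocked), now at (x=1, y=0)
  F2: move forward 0/2 (blocked), now at (x=1, y=0)
  F5: move forward 0/5 (blocked), now at (x=1, y=0)
  R: turn right, now facing East
  R: turn right, now facing South
  F4: move forward 4, now at (x=1, y=4)
  R: turn right, now facing West
  F3: move forward 1/3 (blocked), now at (x=0, y=4)
Final: (x=0, y=4), facing West

Answer: Final position: (x=0, y=4), facing West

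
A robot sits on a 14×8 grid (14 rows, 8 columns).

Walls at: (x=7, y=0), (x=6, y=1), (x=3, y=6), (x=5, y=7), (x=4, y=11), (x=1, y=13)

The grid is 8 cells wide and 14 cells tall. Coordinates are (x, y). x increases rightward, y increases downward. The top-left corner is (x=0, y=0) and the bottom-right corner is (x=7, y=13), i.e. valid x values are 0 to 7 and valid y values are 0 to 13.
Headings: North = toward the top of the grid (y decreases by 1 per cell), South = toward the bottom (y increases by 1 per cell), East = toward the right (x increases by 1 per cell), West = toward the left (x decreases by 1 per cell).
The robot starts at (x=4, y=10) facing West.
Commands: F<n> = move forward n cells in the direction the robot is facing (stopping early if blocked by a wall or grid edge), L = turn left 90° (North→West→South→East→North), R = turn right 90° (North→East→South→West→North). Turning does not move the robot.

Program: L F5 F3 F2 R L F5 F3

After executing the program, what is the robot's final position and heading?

Answer: Final position: (x=4, y=10), facing South

Derivation:
Start: (x=4, y=10), facing West
  L: turn left, now facing South
  F5: move forward 0/5 (blocked), now at (x=4, y=10)
  F3: move forward 0/3 (blocked), now at (x=4, y=10)
  F2: move forward 0/2 (blocked), now at (x=4, y=10)
  R: turn right, now facing West
  L: turn left, now facing South
  F5: move forward 0/5 (blocked), now at (x=4, y=10)
  F3: move forward 0/3 (blocked), now at (x=4, y=10)
Final: (x=4, y=10), facing South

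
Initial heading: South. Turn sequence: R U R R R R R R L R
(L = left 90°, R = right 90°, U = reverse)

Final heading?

Answer: Final heading: West

Derivation:
Start: South
  R (right (90° clockwise)) -> West
  U (U-turn (180°)) -> East
  R (right (90° clockwise)) -> South
  R (right (90° clockwise)) -> West
  R (right (90° clockwise)) -> North
  R (right (90° clockwise)) -> East
  R (right (90° clockwise)) -> South
  R (right (90° clockwise)) -> West
  L (left (90° counter-clockwise)) -> South
  R (right (90° clockwise)) -> West
Final: West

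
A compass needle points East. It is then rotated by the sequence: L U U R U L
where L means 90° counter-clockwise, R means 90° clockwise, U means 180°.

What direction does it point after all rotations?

Answer: Final heading: South

Derivation:
Start: East
  L (left (90° counter-clockwise)) -> North
  U (U-turn (180°)) -> South
  U (U-turn (180°)) -> North
  R (right (90° clockwise)) -> East
  U (U-turn (180°)) -> West
  L (left (90° counter-clockwise)) -> South
Final: South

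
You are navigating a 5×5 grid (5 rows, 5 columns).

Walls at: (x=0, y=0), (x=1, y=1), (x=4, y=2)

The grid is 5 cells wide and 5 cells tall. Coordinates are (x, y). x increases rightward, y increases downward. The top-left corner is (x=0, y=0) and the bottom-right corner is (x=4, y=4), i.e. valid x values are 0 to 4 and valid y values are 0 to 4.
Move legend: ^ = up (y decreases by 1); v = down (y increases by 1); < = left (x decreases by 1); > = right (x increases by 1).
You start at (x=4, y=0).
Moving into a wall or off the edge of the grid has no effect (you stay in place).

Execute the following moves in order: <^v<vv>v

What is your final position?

Start: (x=4, y=0)
  < (left): (x=4, y=0) -> (x=3, y=0)
  ^ (up): blocked, stay at (x=3, y=0)
  v (down): (x=3, y=0) -> (x=3, y=1)
  < (left): (x=3, y=1) -> (x=2, y=1)
  v (down): (x=2, y=1) -> (x=2, y=2)
  v (down): (x=2, y=2) -> (x=2, y=3)
  > (right): (x=2, y=3) -> (x=3, y=3)
  v (down): (x=3, y=3) -> (x=3, y=4)
Final: (x=3, y=4)

Answer: Final position: (x=3, y=4)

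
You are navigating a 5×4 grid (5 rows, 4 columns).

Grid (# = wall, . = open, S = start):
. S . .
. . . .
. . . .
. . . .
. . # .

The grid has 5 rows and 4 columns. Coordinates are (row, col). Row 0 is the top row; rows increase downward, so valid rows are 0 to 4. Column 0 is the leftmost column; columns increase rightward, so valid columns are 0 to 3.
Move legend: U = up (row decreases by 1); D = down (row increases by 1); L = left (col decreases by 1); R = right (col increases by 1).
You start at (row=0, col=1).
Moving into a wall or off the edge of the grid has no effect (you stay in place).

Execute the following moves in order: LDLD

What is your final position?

Answer: Final position: (row=2, col=0)

Derivation:
Start: (row=0, col=1)
  L (left): (row=0, col=1) -> (row=0, col=0)
  D (down): (row=0, col=0) -> (row=1, col=0)
  L (left): blocked, stay at (row=1, col=0)
  D (down): (row=1, col=0) -> (row=2, col=0)
Final: (row=2, col=0)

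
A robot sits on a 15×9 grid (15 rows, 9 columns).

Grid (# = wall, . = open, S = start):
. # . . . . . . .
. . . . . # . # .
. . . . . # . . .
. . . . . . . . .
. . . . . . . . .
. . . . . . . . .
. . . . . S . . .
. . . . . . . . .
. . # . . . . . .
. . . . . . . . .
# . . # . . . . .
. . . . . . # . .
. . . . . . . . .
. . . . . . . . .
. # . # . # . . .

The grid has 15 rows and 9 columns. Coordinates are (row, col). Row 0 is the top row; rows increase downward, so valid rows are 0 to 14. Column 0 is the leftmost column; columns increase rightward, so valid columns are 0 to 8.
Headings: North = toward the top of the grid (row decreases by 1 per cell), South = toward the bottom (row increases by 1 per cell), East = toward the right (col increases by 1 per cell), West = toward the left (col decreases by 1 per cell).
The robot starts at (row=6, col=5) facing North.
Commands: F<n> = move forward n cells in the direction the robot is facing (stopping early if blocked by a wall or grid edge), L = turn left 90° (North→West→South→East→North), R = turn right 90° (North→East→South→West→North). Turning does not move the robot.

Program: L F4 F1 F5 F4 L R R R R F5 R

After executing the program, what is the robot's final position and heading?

Answer: Final position: (row=9, col=0), facing West

Derivation:
Start: (row=6, col=5), facing North
  L: turn left, now facing West
  F4: move forward 4, now at (row=6, col=1)
  F1: move forward 1, now at (row=6, col=0)
  F5: move forward 0/5 (blocked), now at (row=6, col=0)
  F4: move forward 0/4 (blocked), now at (row=6, col=0)
  L: turn left, now facing South
  R: turn right, now facing West
  R: turn right, now facing North
  R: turn right, now facing East
  R: turn right, now facing South
  F5: move forward 3/5 (blocked), now at (row=9, col=0)
  R: turn right, now facing West
Final: (row=9, col=0), facing West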